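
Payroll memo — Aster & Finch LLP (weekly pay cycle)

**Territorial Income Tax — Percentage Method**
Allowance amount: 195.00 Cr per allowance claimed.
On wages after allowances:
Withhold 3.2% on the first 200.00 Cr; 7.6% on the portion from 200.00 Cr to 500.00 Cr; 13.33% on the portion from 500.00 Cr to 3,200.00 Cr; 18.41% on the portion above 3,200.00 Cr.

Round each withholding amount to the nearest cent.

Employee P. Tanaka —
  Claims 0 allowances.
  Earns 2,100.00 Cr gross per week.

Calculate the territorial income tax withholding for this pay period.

242.48 Cr

Territorial Income Tax: taxable = 2,100.00 Cr
  29.20 Cr + 13.33% × (2,100.00 Cr − 500.00 Cr) = 29.20 Cr + 13.33% × 1,600.00 Cr = 242.48 Cr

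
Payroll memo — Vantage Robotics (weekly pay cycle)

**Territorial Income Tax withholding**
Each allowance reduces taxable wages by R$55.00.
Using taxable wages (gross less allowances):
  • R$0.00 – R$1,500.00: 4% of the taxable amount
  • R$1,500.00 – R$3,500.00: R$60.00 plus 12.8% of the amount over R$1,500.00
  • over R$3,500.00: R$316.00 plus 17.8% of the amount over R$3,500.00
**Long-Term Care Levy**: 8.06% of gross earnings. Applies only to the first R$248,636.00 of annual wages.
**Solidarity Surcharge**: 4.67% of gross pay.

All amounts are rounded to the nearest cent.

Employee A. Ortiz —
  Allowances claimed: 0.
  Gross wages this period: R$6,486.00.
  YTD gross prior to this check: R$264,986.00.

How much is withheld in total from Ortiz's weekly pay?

R$1,150.41

Territorial Income Tax: taxable = R$6,486.00
  R$316.00 + 17.8% × (R$6,486.00 − R$3,500.00) = R$316.00 + 17.8% × R$2,986.00 = R$847.51
Long-Term Care Levy: YTD R$264,986.00 ≥ cap R$248,636.00 → R$0.00
Solidarity Surcharge: 4.67% × R$6,486.00 = R$302.90
Total: R$847.51 + R$0.00 + R$302.90 = R$1,150.41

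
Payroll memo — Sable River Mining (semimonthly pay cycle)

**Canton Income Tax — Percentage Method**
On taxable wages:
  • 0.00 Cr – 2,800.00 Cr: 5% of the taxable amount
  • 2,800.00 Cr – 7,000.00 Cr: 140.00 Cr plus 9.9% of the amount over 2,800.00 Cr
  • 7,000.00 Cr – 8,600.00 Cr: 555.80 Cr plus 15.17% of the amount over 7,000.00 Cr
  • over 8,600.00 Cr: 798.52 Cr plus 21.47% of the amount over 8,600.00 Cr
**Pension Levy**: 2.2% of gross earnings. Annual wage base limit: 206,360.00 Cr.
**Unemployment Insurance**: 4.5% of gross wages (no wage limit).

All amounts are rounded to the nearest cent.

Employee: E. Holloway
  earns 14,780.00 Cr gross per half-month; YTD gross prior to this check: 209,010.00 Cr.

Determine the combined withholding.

2,790.47 Cr

Canton Income Tax: taxable = 14,780.00 Cr
  798.52 Cr + 21.47% × (14,780.00 Cr − 8,600.00 Cr) = 798.52 Cr + 21.47% × 6,180.00 Cr = 2,125.37 Cr
Pension Levy: YTD 209,010.00 Cr ≥ cap 206,360.00 Cr → 0.00 Cr
Unemployment Insurance: 4.5% × 14,780.00 Cr = 665.10 Cr
Total: 2,125.37 Cr + 0.00 Cr + 665.10 Cr = 2,790.47 Cr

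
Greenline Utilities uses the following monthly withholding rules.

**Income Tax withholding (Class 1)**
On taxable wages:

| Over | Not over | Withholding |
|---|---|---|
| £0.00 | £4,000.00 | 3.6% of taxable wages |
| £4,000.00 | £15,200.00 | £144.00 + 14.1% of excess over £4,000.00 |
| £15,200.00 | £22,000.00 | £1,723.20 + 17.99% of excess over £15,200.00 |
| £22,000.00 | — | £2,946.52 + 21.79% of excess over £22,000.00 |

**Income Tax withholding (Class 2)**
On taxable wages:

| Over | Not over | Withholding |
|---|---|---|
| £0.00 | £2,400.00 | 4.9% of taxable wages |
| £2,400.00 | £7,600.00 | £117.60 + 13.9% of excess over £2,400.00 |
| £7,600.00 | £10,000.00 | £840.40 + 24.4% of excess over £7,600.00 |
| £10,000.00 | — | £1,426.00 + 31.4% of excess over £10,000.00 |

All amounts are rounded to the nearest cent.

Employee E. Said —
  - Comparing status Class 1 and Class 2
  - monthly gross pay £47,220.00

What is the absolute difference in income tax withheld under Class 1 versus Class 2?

£4,671.12

Income Tax (Class 1): taxable = £47,220.00
  £2,946.52 + 21.79% × (£47,220.00 − £22,000.00) = £2,946.52 + 21.79% × £25,220.00 = £8,441.96
Income Tax (Class 2): taxable = £47,220.00
  £1,426.00 + 31.4% × (£47,220.00 − £10,000.00) = £1,426.00 + 31.4% × £37,220.00 = £13,113.08
Difference: |£8,441.96 − £13,113.08| = £4,671.12 (higher under Class 2)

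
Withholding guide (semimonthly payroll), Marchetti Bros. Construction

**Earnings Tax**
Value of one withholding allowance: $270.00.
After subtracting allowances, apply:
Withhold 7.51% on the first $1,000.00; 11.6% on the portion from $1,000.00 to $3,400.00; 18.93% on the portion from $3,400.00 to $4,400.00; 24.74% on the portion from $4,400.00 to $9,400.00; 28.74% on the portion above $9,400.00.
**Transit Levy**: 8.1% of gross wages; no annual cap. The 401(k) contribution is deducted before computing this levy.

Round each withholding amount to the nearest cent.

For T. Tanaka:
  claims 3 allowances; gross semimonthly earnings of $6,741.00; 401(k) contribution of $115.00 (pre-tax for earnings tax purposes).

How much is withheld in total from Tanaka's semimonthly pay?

Earnings Tax: taxable = $6,741.00 − $115.00 − 3×$270.00 = $5,816.00
  $542.80 + 24.74% × ($5,816.00 − $4,400.00) = $542.80 + 24.74% × $1,416.00 = $893.12
Transit Levy: 8.1% × $6,626.00 = $536.71
Total: $893.12 + $536.71 = $1,429.83

$1,429.83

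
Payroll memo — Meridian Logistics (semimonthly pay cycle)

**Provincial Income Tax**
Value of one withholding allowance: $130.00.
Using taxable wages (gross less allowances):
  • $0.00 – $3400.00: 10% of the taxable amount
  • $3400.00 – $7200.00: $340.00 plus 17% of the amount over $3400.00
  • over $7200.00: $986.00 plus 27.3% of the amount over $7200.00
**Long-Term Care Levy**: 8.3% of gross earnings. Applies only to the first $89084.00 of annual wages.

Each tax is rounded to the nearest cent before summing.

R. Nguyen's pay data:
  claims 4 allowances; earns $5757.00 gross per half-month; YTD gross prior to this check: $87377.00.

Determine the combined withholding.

Provincial Income Tax: taxable = $5757.00 − 4×$130.00 = $5237.00
  $340.00 + 17% × ($5237.00 − $3400.00) = $340.00 + 17% × $1837.00 = $652.29
Long-Term Care Levy: cap $89084.00 − YTD $87377.00 = $1707.00 subject; 8.3% × $1707.00 = $141.68
Total: $652.29 + $141.68 = $793.97

$793.97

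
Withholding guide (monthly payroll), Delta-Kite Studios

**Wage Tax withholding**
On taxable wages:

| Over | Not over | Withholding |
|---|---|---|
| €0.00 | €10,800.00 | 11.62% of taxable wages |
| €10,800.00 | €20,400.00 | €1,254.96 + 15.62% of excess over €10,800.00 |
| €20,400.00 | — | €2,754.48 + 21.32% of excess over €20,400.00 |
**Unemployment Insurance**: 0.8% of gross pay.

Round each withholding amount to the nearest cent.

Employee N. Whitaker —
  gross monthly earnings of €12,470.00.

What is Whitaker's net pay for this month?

€10,854.43

Wage Tax: taxable = €12,470.00
  €1,254.96 + 15.62% × (€12,470.00 − €10,800.00) = €1,254.96 + 15.62% × €1,670.00 = €1,515.81
Unemployment Insurance: 0.8% × €12,470.00 = €99.76
Total withheld: €1,515.81 + €99.76 = €1,615.57
Net pay: €12,470.00 − €1,615.57 = €10,854.43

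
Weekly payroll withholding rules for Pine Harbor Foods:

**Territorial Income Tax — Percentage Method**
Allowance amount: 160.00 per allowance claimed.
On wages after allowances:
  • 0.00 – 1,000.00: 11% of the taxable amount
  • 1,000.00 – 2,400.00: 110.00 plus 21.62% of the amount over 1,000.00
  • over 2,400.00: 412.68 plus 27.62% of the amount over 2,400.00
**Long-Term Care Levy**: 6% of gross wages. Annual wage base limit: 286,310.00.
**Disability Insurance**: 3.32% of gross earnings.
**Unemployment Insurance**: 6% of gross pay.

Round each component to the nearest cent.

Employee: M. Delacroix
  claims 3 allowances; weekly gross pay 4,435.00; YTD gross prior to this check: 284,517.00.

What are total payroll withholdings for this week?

Territorial Income Tax: taxable = 4,435.00 − 3×160.00 = 3,955.00
  412.68 + 27.62% × (3,955.00 − 2,400.00) = 412.68 + 27.62% × 1,555.00 = 842.17
Long-Term Care Levy: cap 286,310.00 − YTD 284,517.00 = 1,793.00 subject; 6% × 1,793.00 = 107.58
Disability Insurance: 3.32% × 4,435.00 = 147.24
Unemployment Insurance: 6% × 4,435.00 = 266.10
Total: 842.17 + 107.58 + 147.24 + 266.10 = 1,363.09

1,363.09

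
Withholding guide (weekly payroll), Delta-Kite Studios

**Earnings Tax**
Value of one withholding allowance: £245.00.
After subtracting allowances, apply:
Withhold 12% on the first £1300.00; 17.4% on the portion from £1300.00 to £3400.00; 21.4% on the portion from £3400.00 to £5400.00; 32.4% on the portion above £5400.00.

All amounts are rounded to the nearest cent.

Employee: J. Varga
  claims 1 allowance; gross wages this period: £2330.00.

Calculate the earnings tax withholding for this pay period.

£292.59

Earnings Tax: taxable = £2330.00 − 1×£245.00 = £2085.00
  £156.00 + 17.4% × (£2085.00 − £1300.00) = £156.00 + 17.4% × £785.00 = £292.59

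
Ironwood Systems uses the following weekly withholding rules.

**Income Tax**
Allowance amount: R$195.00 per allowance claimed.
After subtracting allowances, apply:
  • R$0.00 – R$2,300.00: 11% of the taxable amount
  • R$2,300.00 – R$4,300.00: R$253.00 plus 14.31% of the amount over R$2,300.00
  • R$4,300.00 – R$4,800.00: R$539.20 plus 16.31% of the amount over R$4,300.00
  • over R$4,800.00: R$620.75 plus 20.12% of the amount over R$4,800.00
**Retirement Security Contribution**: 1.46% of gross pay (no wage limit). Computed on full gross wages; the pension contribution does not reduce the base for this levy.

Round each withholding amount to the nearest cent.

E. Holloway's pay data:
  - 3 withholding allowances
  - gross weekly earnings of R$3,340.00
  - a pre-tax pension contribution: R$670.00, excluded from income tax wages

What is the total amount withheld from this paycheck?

Income Tax: taxable = R$3,340.00 − R$670.00 − 3×R$195.00 = R$2,085.00
  11% × R$2,085.00 = R$229.35
Retirement Security Contribution: 1.46% × R$3,340.00 = R$48.76
Total: R$229.35 + R$48.76 = R$278.11

R$278.11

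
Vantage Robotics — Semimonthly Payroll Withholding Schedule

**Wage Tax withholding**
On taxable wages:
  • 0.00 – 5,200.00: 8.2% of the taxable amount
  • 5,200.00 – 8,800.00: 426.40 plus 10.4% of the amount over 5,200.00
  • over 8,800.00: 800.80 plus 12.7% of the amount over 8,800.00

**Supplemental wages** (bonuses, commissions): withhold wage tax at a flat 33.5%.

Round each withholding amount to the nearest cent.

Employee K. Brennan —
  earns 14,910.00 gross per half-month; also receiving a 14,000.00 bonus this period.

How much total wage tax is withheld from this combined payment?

Wage Tax: taxable = 14,910.00
  800.80 + 12.7% × (14,910.00 − 8,800.00) = 800.80 + 12.7% × 6,110.00 = 1,576.77
Supplemental (33.5% flat on bonus): 33.5% × 14,000.00 = 4,690.00
Total wage tax: 1,576.77 + 4,690.00 = 6,266.77

6,266.77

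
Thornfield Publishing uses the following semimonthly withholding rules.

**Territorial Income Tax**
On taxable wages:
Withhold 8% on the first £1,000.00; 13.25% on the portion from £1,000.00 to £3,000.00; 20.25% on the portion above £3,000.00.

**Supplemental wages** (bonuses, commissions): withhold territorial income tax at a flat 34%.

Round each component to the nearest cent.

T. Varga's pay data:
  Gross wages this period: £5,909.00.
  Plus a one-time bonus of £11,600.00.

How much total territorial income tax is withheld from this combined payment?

Territorial Income Tax: taxable = £5,909.00
  £345.00 + 20.25% × (£5,909.00 − £3,000.00) = £345.00 + 20.25% × £2,909.00 = £934.07
Supplemental (34% flat on bonus): 34% × £11,600.00 = £3,944.00
Total territorial income tax: £934.07 + £3,944.00 = £4,878.07

£4,878.07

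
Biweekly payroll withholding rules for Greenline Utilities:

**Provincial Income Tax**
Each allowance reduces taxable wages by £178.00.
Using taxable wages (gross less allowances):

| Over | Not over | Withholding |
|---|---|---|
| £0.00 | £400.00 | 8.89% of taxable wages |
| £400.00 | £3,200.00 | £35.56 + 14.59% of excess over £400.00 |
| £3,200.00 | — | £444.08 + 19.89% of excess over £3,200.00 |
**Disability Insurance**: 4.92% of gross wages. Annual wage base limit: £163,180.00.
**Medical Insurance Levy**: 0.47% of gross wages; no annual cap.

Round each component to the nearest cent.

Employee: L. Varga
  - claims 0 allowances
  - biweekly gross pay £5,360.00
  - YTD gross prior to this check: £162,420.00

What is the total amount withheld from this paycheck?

Provincial Income Tax: taxable = £5,360.00
  £444.08 + 19.89% × (£5,360.00 − £3,200.00) = £444.08 + 19.89% × £2,160.00 = £873.70
Disability Insurance: cap £163,180.00 − YTD £162,420.00 = £760.00 subject; 4.92% × £760.00 = £37.39
Medical Insurance Levy: 0.47% × £5,360.00 = £25.19
Total: £873.70 + £37.39 + £25.19 = £936.28

£936.28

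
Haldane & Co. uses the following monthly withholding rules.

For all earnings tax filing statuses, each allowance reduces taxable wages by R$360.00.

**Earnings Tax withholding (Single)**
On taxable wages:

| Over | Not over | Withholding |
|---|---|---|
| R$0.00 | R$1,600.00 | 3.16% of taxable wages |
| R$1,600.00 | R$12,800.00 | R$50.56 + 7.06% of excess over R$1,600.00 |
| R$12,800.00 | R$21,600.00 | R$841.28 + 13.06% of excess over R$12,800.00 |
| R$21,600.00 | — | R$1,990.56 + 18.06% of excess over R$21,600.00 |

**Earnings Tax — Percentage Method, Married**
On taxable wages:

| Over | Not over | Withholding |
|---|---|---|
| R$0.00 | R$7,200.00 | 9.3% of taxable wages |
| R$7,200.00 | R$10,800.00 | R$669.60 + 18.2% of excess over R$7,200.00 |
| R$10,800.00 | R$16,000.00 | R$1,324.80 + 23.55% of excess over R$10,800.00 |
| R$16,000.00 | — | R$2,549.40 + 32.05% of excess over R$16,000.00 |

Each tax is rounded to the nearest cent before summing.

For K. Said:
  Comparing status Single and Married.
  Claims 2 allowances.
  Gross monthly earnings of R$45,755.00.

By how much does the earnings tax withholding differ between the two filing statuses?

Earnings Tax (Single): taxable = R$45,755.00 − 2×R$360.00 = R$45,035.00
  R$1,990.56 + 18.06% × (R$45,035.00 − R$21,600.00) = R$1,990.56 + 18.06% × R$23,435.00 = R$6,222.92
Earnings Tax (Married): taxable = R$45,755.00 − 2×R$360.00 = R$45,035.00
  R$2,549.40 + 32.05% × (R$45,035.00 − R$16,000.00) = R$2,549.40 + 32.05% × R$29,035.00 = R$11,855.12
Difference: |R$6,222.92 − R$11,855.12| = R$5,632.20 (higher under Married)

R$5,632.20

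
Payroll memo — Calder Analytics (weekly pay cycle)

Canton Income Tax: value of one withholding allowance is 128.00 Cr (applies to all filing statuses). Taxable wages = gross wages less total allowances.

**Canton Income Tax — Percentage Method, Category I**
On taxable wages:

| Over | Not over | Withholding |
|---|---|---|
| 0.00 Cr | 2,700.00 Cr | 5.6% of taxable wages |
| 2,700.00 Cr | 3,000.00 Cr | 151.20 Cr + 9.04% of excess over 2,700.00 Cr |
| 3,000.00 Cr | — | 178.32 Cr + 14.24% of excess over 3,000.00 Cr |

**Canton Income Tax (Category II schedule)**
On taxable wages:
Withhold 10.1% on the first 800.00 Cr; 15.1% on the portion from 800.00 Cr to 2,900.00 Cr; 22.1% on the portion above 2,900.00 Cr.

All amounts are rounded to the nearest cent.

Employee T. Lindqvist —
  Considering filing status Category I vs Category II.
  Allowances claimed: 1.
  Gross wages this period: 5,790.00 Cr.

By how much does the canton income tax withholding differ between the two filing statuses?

Canton Income Tax (Category I): taxable = 5,790.00 Cr − 1×128.00 Cr = 5,662.00 Cr
  178.32 Cr + 14.24% × (5,662.00 Cr − 3,000.00 Cr) = 178.32 Cr + 14.24% × 2,662.00 Cr = 557.39 Cr
Canton Income Tax (Category II): taxable = 5,790.00 Cr − 1×128.00 Cr = 5,662.00 Cr
  397.90 Cr + 22.1% × (5,662.00 Cr − 2,900.00 Cr) = 397.90 Cr + 22.1% × 2,762.00 Cr = 1,008.30 Cr
Difference: |557.39 Cr − 1,008.30 Cr| = 450.91 Cr (higher under Category II)

450.91 Cr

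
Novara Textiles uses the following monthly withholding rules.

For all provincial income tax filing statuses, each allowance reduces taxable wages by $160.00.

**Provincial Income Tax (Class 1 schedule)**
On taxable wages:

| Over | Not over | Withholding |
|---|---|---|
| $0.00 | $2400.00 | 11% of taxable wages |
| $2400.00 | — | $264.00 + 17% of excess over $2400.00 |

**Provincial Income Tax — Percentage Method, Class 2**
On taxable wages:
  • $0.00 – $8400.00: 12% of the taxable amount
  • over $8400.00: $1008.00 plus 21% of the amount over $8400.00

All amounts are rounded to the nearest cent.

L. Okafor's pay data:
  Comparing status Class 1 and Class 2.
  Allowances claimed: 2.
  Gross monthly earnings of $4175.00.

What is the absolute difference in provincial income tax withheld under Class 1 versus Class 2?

$48.75

Provincial Income Tax (Class 1): taxable = $4175.00 − 2×$160.00 = $3855.00
  $264.00 + 17% × ($3855.00 − $2400.00) = $264.00 + 17% × $1455.00 = $511.35
Provincial Income Tax (Class 2): taxable = $4175.00 − 2×$160.00 = $3855.00
  12% × $3855.00 = $462.60
Difference: |$511.35 − $462.60| = $48.75 (higher under Class 1)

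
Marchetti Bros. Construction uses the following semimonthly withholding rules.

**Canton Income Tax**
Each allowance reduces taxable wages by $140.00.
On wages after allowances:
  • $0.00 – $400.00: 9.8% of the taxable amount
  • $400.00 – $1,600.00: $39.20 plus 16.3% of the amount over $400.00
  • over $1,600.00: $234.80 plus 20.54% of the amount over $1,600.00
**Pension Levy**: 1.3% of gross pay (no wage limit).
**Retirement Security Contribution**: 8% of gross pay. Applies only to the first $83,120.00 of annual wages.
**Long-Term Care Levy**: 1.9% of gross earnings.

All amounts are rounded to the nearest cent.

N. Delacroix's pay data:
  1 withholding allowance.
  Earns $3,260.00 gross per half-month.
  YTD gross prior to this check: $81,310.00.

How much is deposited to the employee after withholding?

$2,463.87

Canton Income Tax: taxable = $3,260.00 − 1×$140.00 = $3,120.00
  $234.80 + 20.54% × ($3,120.00 − $1,600.00) = $234.80 + 20.54% × $1,520.00 = $547.01
Pension Levy: 1.3% × $3,260.00 = $42.38
Retirement Security Contribution: cap $83,120.00 − YTD $81,310.00 = $1,810.00 subject; 8% × $1,810.00 = $144.80
Long-Term Care Levy: 1.9% × $3,260.00 = $61.94
Total withheld: $547.01 + $42.38 + $144.80 + $61.94 = $796.13
Net pay: $3,260.00 − $796.13 = $2,463.87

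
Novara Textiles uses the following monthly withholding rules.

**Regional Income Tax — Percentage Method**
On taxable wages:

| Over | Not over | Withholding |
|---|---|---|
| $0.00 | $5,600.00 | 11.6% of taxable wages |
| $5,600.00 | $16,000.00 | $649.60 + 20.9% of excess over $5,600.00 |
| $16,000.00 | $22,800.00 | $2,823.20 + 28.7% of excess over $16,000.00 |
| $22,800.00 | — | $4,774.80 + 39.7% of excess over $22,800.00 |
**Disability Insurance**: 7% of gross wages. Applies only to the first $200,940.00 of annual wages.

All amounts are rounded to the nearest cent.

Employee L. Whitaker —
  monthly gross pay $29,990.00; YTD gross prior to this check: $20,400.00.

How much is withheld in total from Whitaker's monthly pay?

$9,728.53

Regional Income Tax: taxable = $29,990.00
  $4,774.80 + 39.7% × ($29,990.00 − $22,800.00) = $4,774.80 + 39.7% × $7,190.00 = $7,629.23
Disability Insurance: 7% × $29,990.00 = $2,099.30
Total: $7,629.23 + $2,099.30 = $9,728.53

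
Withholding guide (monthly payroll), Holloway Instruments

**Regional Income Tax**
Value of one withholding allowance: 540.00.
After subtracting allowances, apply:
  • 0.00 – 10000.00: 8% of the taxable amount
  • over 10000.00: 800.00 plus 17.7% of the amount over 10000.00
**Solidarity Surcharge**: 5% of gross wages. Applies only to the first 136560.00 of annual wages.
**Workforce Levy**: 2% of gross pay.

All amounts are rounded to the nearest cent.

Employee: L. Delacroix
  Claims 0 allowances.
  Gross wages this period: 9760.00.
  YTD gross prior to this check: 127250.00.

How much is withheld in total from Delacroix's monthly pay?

1441.50

Regional Income Tax: taxable = 9760.00
  8% × 9760.00 = 780.80
Solidarity Surcharge: cap 136560.00 − YTD 127250.00 = 9310.00 subject; 5% × 9310.00 = 465.50
Workforce Levy: 2% × 9760.00 = 195.20
Total: 780.80 + 465.50 + 195.20 = 1441.50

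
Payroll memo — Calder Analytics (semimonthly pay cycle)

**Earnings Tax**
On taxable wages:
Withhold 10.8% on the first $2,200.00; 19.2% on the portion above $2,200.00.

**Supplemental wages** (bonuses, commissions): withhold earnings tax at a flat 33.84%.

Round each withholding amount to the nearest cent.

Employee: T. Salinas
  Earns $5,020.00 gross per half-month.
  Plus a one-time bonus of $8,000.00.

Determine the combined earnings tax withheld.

Earnings Tax: taxable = $5,020.00
  $237.60 + 19.2% × ($5,020.00 − $2,200.00) = $237.60 + 19.2% × $2,820.00 = $779.04
Supplemental (33.84% flat on bonus): 33.84% × $8,000.00 = $2,707.20
Total earnings tax: $779.04 + $2,707.20 = $3,486.24

$3,486.24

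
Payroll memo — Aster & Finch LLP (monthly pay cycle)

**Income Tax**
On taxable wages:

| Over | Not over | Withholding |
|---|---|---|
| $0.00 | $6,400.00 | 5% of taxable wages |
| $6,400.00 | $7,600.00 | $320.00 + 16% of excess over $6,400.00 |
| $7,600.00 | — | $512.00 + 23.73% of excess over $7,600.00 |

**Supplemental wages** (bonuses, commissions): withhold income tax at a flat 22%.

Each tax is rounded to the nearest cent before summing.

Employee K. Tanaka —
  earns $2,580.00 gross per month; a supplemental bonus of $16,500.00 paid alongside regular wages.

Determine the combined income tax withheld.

Income Tax: taxable = $2,580.00
  5% × $2,580.00 = $129.00
Supplemental (22% flat on bonus): 22% × $16,500.00 = $3,630.00
Total income tax: $129.00 + $3,630.00 = $3,759.00

$3,759.00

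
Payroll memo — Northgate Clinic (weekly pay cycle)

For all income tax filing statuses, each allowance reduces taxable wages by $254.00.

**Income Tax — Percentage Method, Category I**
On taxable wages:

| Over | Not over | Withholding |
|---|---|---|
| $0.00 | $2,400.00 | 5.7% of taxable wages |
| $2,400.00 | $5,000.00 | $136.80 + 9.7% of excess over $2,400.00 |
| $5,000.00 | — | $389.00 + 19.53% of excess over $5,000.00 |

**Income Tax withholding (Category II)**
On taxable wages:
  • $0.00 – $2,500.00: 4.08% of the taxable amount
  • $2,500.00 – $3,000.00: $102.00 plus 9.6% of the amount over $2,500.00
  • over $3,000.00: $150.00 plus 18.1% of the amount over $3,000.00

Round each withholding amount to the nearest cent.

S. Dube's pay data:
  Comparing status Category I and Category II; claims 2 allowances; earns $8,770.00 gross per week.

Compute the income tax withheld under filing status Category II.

$1,102.42

Income Tax (Category II): taxable = $8,770.00 − 2×$254.00 = $8,262.00
  $150.00 + 18.1% × ($8,262.00 − $3,000.00) = $150.00 + 18.1% × $5,262.00 = $1,102.42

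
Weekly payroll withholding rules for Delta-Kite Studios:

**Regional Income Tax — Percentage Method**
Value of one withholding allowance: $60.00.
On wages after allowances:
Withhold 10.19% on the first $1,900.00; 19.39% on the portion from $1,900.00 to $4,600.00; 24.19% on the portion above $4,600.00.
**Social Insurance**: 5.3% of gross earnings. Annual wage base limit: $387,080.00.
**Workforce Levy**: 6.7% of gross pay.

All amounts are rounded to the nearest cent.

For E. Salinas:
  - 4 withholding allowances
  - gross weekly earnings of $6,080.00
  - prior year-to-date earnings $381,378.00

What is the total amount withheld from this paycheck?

Regional Income Tax: taxable = $6,080.00 − 4×$60.00 = $5,840.00
  $717.14 + 24.19% × ($5,840.00 − $4,600.00) = $717.14 + 24.19% × $1,240.00 = $1,017.10
Social Insurance: cap $387,080.00 − YTD $381,378.00 = $5,702.00 subject; 5.3% × $5,702.00 = $302.21
Workforce Levy: 6.7% × $6,080.00 = $407.36
Total: $1,017.10 + $302.21 + $407.36 = $1,726.67

$1,726.67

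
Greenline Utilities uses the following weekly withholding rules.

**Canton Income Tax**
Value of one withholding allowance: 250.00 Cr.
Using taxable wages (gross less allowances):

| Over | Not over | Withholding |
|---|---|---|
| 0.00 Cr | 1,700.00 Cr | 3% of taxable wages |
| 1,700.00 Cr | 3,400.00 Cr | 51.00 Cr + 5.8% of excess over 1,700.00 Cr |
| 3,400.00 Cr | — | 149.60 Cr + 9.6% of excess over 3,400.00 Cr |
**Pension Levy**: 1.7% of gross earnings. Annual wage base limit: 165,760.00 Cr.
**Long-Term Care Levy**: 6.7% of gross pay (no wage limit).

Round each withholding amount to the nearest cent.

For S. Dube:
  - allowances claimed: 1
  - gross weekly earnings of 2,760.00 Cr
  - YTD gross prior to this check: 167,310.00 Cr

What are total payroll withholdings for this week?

Canton Income Tax: taxable = 2,760.00 Cr − 1×250.00 Cr = 2,510.00 Cr
  51.00 Cr + 5.8% × (2,510.00 Cr − 1,700.00 Cr) = 51.00 Cr + 5.8% × 810.00 Cr = 97.98 Cr
Pension Levy: YTD 167,310.00 Cr ≥ cap 165,760.00 Cr → 0.00 Cr
Long-Term Care Levy: 6.7% × 2,760.00 Cr = 184.92 Cr
Total: 97.98 Cr + 0.00 Cr + 184.92 Cr = 282.90 Cr

282.90 Cr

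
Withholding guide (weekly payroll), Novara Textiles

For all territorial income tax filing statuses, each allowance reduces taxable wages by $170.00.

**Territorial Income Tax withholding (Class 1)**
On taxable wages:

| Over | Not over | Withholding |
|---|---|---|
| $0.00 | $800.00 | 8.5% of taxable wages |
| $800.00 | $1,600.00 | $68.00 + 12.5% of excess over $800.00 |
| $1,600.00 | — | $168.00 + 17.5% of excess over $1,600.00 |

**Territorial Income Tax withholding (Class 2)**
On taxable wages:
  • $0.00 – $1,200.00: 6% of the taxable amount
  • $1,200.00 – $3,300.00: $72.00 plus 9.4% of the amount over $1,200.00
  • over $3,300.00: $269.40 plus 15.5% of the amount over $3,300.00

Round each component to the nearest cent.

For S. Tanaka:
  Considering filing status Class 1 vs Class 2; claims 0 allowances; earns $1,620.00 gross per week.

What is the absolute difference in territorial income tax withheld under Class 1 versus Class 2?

Territorial Income Tax (Class 1): taxable = $1,620.00
  $168.00 + 17.5% × ($1,620.00 − $1,600.00) = $168.00 + 17.5% × $20.00 = $171.50
Territorial Income Tax (Class 2): taxable = $1,620.00
  $72.00 + 9.4% × ($1,620.00 − $1,200.00) = $72.00 + 9.4% × $420.00 = $111.48
Difference: |$171.50 − $111.48| = $60.02 (higher under Class 1)

$60.02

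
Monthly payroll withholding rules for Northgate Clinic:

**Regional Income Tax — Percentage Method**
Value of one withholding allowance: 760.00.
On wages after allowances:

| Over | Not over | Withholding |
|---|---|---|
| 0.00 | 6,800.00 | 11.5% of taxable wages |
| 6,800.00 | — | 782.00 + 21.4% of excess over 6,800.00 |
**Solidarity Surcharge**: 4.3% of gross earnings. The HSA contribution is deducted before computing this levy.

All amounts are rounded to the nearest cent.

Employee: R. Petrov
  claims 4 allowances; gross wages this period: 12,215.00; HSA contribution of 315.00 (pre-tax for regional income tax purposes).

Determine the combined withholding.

Regional Income Tax: taxable = 12,215.00 − 315.00 − 4×760.00 = 8,860.00
  782.00 + 21.4% × (8,860.00 − 6,800.00) = 782.00 + 21.4% × 2,060.00 = 1,222.84
Solidarity Surcharge: 4.3% × 11,900.00 = 511.70
Total: 1,222.84 + 511.70 = 1,734.54

1,734.54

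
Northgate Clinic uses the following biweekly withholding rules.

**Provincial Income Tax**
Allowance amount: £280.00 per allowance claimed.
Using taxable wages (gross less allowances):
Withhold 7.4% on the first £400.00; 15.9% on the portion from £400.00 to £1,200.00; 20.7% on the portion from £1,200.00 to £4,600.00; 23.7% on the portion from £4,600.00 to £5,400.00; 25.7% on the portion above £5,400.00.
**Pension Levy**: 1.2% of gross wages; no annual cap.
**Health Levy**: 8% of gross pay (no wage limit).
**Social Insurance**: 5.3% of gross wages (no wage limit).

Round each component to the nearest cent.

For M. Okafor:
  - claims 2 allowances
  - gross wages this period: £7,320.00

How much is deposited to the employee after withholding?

Provincial Income Tax: taxable = £7,320.00 − 2×£280.00 = £6,760.00
  £1,050.20 + 25.7% × (£6,760.00 − £5,400.00) = £1,050.20 + 25.7% × £1,360.00 = £1,399.72
Pension Levy: 1.2% × £7,320.00 = £87.84
Health Levy: 8% × £7,320.00 = £585.60
Social Insurance: 5.3% × £7,320.00 = £387.96
Total withheld: £1,399.72 + £87.84 + £585.60 + £387.96 = £2,461.12
Net pay: £7,320.00 − £2,461.12 = £4,858.88

£4,858.88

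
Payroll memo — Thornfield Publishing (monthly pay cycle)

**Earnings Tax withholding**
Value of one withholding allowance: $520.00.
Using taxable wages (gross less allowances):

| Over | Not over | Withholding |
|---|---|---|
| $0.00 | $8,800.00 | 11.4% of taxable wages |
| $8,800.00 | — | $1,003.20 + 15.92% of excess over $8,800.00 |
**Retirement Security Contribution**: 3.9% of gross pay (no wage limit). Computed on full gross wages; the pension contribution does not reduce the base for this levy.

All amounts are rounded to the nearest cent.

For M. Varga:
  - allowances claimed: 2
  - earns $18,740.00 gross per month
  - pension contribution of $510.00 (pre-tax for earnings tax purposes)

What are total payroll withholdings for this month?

$3,069.75

Earnings Tax: taxable = $18,740.00 − $510.00 − 2×$520.00 = $17,190.00
  $1,003.20 + 15.92% × ($17,190.00 − $8,800.00) = $1,003.20 + 15.92% × $8,390.00 = $2,338.89
Retirement Security Contribution: 3.9% × $18,740.00 = $730.86
Total: $2,338.89 + $730.86 = $3,069.75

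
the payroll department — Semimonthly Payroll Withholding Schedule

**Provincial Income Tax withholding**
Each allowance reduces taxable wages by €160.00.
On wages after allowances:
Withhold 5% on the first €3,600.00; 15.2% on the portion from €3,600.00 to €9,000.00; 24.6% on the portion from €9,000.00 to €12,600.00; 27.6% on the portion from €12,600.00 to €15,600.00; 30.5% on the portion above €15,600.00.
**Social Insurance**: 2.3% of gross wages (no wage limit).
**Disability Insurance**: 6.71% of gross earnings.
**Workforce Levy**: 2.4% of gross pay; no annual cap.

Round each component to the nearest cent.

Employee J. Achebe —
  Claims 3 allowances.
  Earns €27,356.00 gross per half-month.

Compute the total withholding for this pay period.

€9,274.90

Provincial Income Tax: taxable = €27,356.00 − 3×€160.00 = €26,876.00
  €2,714.40 + 30.5% × (€26,876.00 − €15,600.00) = €2,714.40 + 30.5% × €11,276.00 = €6,153.58
Social Insurance: 2.3% × €27,356.00 = €629.19
Disability Insurance: 6.71% × €27,356.00 = €1,835.59
Workforce Levy: 2.4% × €27,356.00 = €656.54
Total: €6,153.58 + €629.19 + €1,835.59 + €656.54 = €9,274.90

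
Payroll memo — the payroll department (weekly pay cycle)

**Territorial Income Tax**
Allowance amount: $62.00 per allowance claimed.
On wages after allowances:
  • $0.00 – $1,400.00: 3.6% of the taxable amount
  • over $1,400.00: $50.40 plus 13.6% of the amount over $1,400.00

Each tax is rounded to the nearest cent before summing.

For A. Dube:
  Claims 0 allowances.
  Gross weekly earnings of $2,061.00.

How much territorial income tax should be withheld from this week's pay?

$140.30

Territorial Income Tax: taxable = $2,061.00
  $50.40 + 13.6% × ($2,061.00 − $1,400.00) = $50.40 + 13.6% × $661.00 = $140.30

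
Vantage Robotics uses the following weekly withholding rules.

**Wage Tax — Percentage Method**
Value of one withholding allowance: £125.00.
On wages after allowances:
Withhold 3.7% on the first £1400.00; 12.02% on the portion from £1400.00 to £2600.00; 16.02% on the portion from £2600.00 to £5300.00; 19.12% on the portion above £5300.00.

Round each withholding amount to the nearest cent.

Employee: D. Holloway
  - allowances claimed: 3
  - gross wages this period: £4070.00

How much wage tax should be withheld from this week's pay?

£371.46

Wage Tax: taxable = £4070.00 − 3×£125.00 = £3695.00
  £196.04 + 16.02% × (£3695.00 − £2600.00) = £196.04 + 16.02% × £1095.00 = £371.46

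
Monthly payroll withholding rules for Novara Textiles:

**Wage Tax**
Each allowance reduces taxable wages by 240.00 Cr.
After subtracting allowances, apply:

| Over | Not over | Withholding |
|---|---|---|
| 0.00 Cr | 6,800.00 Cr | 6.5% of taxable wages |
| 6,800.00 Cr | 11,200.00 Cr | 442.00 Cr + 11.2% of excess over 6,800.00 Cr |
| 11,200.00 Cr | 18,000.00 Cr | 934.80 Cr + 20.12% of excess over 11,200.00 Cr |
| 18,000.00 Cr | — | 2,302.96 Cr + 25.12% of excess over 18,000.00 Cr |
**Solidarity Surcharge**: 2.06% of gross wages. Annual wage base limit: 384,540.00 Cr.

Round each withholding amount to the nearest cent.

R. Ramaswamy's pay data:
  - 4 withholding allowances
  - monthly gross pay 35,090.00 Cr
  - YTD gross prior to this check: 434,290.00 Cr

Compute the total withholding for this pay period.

Wage Tax: taxable = 35,090.00 Cr − 4×240.00 Cr = 34,130.00 Cr
  2,302.96 Cr + 25.12% × (34,130.00 Cr − 18,000.00 Cr) = 2,302.96 Cr + 25.12% × 16,130.00 Cr = 6,354.82 Cr
Solidarity Surcharge: YTD 434,290.00 Cr ≥ cap 384,540.00 Cr → 0.00 Cr
Total: 6,354.82 Cr + 0.00 Cr = 6,354.82 Cr

6,354.82 Cr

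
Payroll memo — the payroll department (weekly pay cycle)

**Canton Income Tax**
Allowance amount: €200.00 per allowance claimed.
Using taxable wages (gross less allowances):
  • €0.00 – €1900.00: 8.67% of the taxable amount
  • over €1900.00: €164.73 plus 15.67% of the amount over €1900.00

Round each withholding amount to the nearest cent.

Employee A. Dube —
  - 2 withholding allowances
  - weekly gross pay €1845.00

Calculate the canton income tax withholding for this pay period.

€125.28

Canton Income Tax: taxable = €1845.00 − 2×€200.00 = €1445.00
  8.67% × €1445.00 = €125.28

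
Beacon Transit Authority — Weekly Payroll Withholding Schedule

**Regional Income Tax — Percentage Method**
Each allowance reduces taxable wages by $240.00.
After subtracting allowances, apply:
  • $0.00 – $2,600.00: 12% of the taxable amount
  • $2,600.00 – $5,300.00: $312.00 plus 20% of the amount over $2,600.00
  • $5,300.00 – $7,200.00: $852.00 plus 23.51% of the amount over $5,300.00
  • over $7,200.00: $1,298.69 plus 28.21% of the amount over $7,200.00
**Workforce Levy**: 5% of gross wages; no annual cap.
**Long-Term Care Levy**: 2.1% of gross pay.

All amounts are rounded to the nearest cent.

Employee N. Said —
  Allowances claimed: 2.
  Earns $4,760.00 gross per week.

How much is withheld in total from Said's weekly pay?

$985.96

Regional Income Tax: taxable = $4,760.00 − 2×$240.00 = $4,280.00
  $312.00 + 20% × ($4,280.00 − $2,600.00) = $312.00 + 20% × $1,680.00 = $648.00
Workforce Levy: 5% × $4,760.00 = $238.00
Long-Term Care Levy: 2.1% × $4,760.00 = $99.96
Total: $648.00 + $238.00 + $99.96 = $985.96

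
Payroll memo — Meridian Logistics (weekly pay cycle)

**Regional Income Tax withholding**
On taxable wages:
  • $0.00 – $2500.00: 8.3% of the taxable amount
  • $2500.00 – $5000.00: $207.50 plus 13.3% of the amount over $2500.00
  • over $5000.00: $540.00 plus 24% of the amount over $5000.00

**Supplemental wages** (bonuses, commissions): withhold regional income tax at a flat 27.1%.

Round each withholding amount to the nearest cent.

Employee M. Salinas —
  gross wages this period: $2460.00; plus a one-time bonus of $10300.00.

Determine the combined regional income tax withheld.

Regional Income Tax: taxable = $2460.00
  8.3% × $2460.00 = $204.18
Supplemental (27.1% flat on bonus): 27.1% × $10300.00 = $2791.30
Total regional income tax: $204.18 + $2791.30 = $2995.48

$2995.48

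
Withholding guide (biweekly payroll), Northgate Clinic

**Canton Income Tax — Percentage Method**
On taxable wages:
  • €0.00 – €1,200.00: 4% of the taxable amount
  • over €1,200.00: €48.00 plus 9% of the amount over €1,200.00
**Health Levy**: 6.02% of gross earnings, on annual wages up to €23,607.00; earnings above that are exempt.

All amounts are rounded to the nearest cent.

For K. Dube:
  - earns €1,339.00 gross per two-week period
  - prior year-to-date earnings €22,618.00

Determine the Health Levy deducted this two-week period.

Health Levy: cap €23,607.00 − YTD €22,618.00 = €989.00 subject; 6.02% × €989.00 = €59.54

€59.54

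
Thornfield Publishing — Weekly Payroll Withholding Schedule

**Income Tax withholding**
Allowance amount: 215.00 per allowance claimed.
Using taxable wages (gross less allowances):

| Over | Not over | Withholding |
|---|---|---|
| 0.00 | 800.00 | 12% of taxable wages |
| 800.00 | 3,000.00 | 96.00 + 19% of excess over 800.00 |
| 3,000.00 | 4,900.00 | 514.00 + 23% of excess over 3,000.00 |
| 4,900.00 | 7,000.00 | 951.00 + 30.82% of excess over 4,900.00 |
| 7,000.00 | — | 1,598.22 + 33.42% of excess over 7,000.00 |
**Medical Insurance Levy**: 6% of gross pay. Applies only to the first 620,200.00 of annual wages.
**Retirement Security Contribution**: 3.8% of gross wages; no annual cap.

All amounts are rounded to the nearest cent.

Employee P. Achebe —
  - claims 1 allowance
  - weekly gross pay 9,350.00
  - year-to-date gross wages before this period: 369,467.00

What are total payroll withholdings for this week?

Income Tax: taxable = 9,350.00 − 1×215.00 = 9,135.00
  1,598.22 + 33.42% × (9,135.00 − 7,000.00) = 1,598.22 + 33.42% × 2,135.00 = 2,311.74
Medical Insurance Levy: 6% × 9,350.00 = 561.00
Retirement Security Contribution: 3.8% × 9,350.00 = 355.30
Total: 2,311.74 + 561.00 + 355.30 = 3,228.04

3,228.04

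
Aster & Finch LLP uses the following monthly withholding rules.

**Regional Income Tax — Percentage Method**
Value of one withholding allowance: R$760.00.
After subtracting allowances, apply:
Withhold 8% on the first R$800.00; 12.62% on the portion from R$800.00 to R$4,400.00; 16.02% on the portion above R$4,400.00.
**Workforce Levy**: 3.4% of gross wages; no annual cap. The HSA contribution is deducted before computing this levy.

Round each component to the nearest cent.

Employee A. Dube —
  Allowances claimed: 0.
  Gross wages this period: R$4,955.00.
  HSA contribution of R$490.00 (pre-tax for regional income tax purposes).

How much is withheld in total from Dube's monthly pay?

Regional Income Tax: taxable = R$4,955.00 − R$490.00 = R$4,465.00
  R$518.32 + 16.02% × (R$4,465.00 − R$4,400.00) = R$518.32 + 16.02% × R$65.00 = R$528.73
Workforce Levy: 3.4% × R$4,465.00 = R$151.81
Total: R$528.73 + R$151.81 = R$680.54

R$680.54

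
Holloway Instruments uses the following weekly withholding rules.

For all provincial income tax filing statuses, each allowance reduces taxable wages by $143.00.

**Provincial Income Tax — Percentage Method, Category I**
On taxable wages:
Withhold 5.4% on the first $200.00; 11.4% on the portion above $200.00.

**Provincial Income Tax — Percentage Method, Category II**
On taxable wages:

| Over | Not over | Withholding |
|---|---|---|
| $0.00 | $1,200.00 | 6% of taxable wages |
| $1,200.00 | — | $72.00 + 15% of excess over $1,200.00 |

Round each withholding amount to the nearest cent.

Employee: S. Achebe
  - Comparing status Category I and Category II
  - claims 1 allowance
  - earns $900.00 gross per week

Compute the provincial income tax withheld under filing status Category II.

Provincial Income Tax (Category II): taxable = $900.00 − 1×$143.00 = $757.00
  6% × $757.00 = $45.42

$45.42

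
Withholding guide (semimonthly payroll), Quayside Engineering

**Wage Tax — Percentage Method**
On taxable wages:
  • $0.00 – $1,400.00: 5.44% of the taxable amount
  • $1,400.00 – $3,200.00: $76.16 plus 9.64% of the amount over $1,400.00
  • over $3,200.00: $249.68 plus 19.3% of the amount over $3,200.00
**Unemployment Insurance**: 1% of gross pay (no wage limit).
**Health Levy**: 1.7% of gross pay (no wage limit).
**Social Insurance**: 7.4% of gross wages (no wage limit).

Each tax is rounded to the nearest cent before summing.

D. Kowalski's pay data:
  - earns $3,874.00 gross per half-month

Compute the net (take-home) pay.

Wage Tax: taxable = $3,874.00
  $249.68 + 19.3% × ($3,874.00 − $3,200.00) = $249.68 + 19.3% × $674.00 = $379.76
Unemployment Insurance: 1% × $3,874.00 = $38.74
Health Levy: 1.7% × $3,874.00 = $65.86
Social Insurance: 7.4% × $3,874.00 = $286.68
Total withheld: $379.76 + $38.74 + $65.86 + $286.68 = $771.04
Net pay: $3,874.00 − $771.04 = $3,102.96

$3,102.96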